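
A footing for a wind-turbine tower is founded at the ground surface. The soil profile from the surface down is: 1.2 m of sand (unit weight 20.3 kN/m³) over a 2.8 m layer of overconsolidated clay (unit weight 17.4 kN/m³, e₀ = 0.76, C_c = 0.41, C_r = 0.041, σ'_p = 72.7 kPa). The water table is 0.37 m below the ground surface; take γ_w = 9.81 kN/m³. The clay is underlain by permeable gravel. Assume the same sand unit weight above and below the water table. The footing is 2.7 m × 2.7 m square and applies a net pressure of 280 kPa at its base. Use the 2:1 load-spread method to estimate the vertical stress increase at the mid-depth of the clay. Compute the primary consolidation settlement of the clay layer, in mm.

Mid-depth of clay below the ground surface: z = 1.2 + 2.8/2 = 2.6 m.
Total vertical stress at mid-clay: σ_v = 20.3×1.2 + 17.4×1.4 = 48.72 kPa.
Pore pressure: u = 9.81×(2.6 − 0.37) = 21.876 kPa.
Initial effective stress: σ'_0 = σ_v − u = 48.72 − 21.876 = 26.844 kPa.
Stress increase at mid-clay by the 2:1 spreading method:
Δσ = qBL/((B+z)(L+z)) = 280×2.7×2.7/((2.7+2.6)(2.7+2.6)) = 72.666 kPa
Final effective stress: σ'_f = 26.844 + 72.666 = 99.51 kPa.
σ'_f = 99.51 > σ'_p = 72.7 kPa, so the stress path crosses the preconsolidation pressure — recompression up to σ'_p, then virgin compression beyond:
S_c = H/(1+e₀)·[C_r·log₁₀(σ'_p/σ'_0) + C_c·log₁₀(σ'_f/σ'_p)]
    = 2.8/1.76 × [0.041×log₁₀(72.7/26.844) + 0.41×log₁₀(99.51/72.7)]
    = 1.5909 × [0.01774 + 0.055896] = 0.1171 m

S_c ≈ 117 mm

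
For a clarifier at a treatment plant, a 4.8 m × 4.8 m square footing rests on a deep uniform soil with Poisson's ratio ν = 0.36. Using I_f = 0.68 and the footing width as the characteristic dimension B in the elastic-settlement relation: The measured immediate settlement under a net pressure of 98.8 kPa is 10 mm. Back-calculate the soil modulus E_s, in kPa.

S_e = q·B·(1−ν²)/E_s · I_f  ⇒  E_s = q·B·(1−ν²)·I_f / S_e.
E_s = 98.8 × 4.8 × 0.8704 × 0.68 / 0.01 = 28070 kPa

E_s ≈ 28100 kPa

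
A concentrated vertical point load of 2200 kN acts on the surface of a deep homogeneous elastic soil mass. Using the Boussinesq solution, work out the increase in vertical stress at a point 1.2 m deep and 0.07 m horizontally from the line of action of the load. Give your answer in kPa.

Δσ_z ≈ 723 kPa

Boussinesq vertical stress below a point load on an elastic half-space:
Δσ_z = 3P/(2πz²) · [1 + (r/z)²]^(−5/2)
r/z = 0.07/1.2 = 0.058333; [1+(r/z)²]^(−5/2) = 0.99154.
Δσ_z = 3×2200/(2π×1.2²) × 0.99154 = 729.46 × 0.99154 = 723.3 kPa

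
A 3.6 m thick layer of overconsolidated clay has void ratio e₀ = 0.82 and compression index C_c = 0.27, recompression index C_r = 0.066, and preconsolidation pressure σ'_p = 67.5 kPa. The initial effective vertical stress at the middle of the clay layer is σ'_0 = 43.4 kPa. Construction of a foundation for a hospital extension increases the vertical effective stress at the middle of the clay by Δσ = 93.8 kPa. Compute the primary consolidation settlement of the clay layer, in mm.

S_c ≈ 190 mm

Final effective stress: σ'_f = 43.4 + 93.8 = 137.2 kPa.
σ'_f = 137.2 > σ'_p = 67.5 kPa, so the stress path crosses the preconsolidation pressure — recompression up to σ'_p, then virgin compression beyond:
S_c = H/(1+e₀)·[C_r·log₁₀(σ'_p/σ'_0) + C_c·log₁₀(σ'_f/σ'_p)]
    = 3.6/1.82 × [0.066×log₁₀(67.5/43.4) + 0.27×log₁₀(137.2/67.5)]
    = 1.978 × [0.01266 + 0.083174] = 0.1896 m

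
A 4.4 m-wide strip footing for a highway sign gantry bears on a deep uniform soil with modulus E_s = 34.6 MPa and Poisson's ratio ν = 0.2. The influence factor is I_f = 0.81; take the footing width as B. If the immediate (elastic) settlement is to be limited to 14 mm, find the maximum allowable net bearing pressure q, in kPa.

E_s = 34.6 MPa = 34600 kPa.
S_e = q·B·(1−ν²)/E_s · I_f  ⇒  q = S_e·E_s / (B·(1−ν²)·I_f).
q = 0.014 × 34600 / (4.4 × 0.96 × 0.81) = 141.6 kPa

q ≈ 142 kPa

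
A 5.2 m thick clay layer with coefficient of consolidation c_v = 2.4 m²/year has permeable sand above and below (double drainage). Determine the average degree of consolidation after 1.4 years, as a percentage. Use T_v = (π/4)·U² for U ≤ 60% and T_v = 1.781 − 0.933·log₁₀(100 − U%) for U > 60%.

U ≈ 76.2 %

Drainage path length: H_d = H/2 = 2.6 m (double drainage).
T_v = c_v·t/H_d² = 2.4×1.4/2.6² = 0.49704.
T_v = 0.49704 corresponds to the U > 60% branch:
U = 1 − 10^((1.781 − T_v)/0.933)/100 = 0.7622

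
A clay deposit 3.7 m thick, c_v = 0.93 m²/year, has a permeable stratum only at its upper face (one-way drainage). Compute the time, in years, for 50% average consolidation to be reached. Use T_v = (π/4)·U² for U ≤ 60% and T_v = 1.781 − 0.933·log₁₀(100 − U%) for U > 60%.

Drainage path length: H_d = H = 3.7 m (single drainage).
U ≤ 60%: T_v = (π/4)·U² = (π/4)×0.5² = 0.19635.
t = T_v·H_d²/c_v = 0.19635×3.7²/0.93 = 2.89 years.

t ≈ 2.89 years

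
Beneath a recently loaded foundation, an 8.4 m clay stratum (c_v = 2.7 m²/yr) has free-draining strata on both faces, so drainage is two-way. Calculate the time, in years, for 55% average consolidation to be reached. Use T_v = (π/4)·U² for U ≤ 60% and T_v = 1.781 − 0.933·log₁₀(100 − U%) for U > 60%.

t ≈ 1.55 years

Drainage path length: H_d = H/2 = 4.2 m (double drainage).
U ≤ 60%: T_v = (π/4)·U² = (π/4)×0.55² = 0.23758.
t = T_v·H_d²/c_v = 0.23758×4.2²/2.7 = 1.552 years.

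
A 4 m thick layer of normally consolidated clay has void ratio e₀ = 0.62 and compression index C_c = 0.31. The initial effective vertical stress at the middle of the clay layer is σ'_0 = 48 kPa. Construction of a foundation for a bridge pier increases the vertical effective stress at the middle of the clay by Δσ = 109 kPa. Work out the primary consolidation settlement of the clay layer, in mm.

Final effective stress: σ'_f = σ'_0 + Δσ = 48 + 109 = 157 kPa.
Normally consolidated clay, so the full stress increment lies on the virgin compression line:
S_c = C_c·H/(1+e₀)·log₁₀(σ'_f/σ'_0) = 0.31×4/(1+0.62)×log₁₀(157/48)
    = 0.76543 × 0.51466 = 0.3939 m

S_c ≈ 394 mm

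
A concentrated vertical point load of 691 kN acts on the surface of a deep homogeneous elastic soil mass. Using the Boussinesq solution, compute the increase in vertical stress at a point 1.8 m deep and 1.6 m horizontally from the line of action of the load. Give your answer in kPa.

Boussinesq vertical stress below a point load on an elastic half-space:
Δσ_z = 3P/(2πz²) · [1 + (r/z)²]^(−5/2)
r/z = 1.6/1.8 = 0.88889; [1+(r/z)²]^(−5/2) = 0.23323.
Δσ_z = 3×691/(2π×1.8²) × 0.23323 = 101.83 × 0.23323 = 23.75 kPa

Δσ_z ≈ 23.7 kPa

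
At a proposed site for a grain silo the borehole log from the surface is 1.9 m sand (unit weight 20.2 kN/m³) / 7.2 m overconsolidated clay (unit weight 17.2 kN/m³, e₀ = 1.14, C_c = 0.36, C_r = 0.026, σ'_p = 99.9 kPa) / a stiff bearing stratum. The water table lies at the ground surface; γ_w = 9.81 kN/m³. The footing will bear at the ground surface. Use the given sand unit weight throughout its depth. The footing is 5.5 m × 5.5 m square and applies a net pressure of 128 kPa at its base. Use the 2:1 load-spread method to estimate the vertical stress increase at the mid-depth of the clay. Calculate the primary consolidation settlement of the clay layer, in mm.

S_c ≈ 19.9 mm

Mid-depth of clay below the ground surface: z = 1.9 + 7.2/2 = 5.5 m.
Total vertical stress at mid-clay: σ_v = 20.2×1.9 + 17.2×3.6 = 100.3 kPa.
Pore pressure: u = 9.81×(5.5 − 0) = 53.955 kPa.
Initial effective stress: σ'_0 = σ_v − u = 100.3 − 53.955 = 46.345 kPa.
Stress increase at mid-clay by the 2:1 spreading method:
Δσ = qBL/((B+z)(L+z)) = 128×5.5×5.5/((5.5+5.5)(5.5+5.5)) = 32 kPa
Final effective stress: σ'_f = 46.345 + 32 = 78.345 kPa.
σ'_f = 78.345 ≤ σ'_p = 99.9 kPa, so the clay remains overconsolidated and only the recompression index applies:
S_c = C_r·H/(1+e₀)·log₁₀(σ'_f/σ'_0) = 0.026×7.2/2.14×log₁₀(78.345/46.345)
    = 0.087477 × 0.22801 = 0.01995 m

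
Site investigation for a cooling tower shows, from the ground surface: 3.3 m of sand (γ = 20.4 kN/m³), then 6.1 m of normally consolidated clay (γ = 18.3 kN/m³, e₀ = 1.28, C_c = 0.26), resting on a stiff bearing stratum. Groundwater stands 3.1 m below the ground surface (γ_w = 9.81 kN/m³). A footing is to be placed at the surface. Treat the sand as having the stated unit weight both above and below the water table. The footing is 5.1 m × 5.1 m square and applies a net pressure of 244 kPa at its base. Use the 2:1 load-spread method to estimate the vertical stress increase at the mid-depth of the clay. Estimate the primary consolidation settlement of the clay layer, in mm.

Mid-depth of clay below the ground surface: z = 3.3 + 6.1/2 = 6.35 m.
Total vertical stress at mid-clay: σ_v = 20.4×3.3 + 18.3×3.05 = 123.13 kPa.
Pore pressure: u = 9.81×(6.35 − 3.1) = 31.883 kPa.
Initial effective stress: σ'_0 = σ_v − u = 123.13 − 31.883 = 91.247 kPa.
Stress increase at mid-clay by the 2:1 spreading method:
Δσ = qBL/((B+z)(L+z)) = 244×5.1×5.1/((5.1+6.35)(5.1+6.35)) = 48.408 kPa
Final effective stress: σ'_f = σ'_0 + Δσ = 91.247 + 48.408 = 139.66 kPa.
Normally consolidated clay, so the full stress increment lies on the virgin compression line:
S_c = C_c·H/(1+e₀)·log₁₀(σ'_f/σ'_0) = 0.26×6.1/(1+1.28)×log₁₀(139.66/91.247)
    = 0.69561 × 0.18485 = 0.1286 m

S_c ≈ 129 mm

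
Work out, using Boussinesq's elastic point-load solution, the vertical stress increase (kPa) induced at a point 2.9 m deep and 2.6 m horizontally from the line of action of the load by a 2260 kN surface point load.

Δσ_z ≈ 29.4 kPa

Boussinesq vertical stress below a point load on an elastic half-space:
Δσ_z = 3P/(2πz²) · [1 + (r/z)²]^(−5/2)
r/z = 2.6/2.9 = 0.89655; [1+(r/z)²]^(−5/2) = 0.22884.
Δσ_z = 3×2260/(2π×2.9²) × 0.22884 = 128.31 × 0.22884 = 29.36 kPa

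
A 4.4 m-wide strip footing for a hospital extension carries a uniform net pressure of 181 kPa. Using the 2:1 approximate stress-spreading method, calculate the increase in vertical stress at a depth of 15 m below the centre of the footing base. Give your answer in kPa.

Δσ_z ≈ 41.1 kPa

By the 2:1 method the load spreads at 1 horizontal : 2 vertical, so at depth z the loaded area has grown by z in each plan dimension:
Δσ = qB/(B+z) = 181×4.4/(4.4+15) = 41.052 kPa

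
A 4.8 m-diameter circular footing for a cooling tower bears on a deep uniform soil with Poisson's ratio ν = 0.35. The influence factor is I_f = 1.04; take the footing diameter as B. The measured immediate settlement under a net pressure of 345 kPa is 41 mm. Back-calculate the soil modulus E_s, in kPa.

E_s ≈ 36900 kPa

S_e = q·B·(1−ν²)/E_s · I_f  ⇒  E_s = q·B·(1−ν²)·I_f / S_e.
E_s = 345 × 4.8 × 0.8775 × 1.04 / 0.041 = 36860 kPa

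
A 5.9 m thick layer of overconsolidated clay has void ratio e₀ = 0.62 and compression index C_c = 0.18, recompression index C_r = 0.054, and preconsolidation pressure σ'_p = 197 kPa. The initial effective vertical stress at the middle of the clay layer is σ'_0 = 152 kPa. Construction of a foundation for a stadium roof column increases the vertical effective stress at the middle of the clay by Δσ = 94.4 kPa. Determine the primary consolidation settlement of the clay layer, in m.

S_c ≈ 0.0859 m

Final effective stress: σ'_f = 152 + 94.4 = 246.4 kPa.
σ'_f = 246.4 > σ'_p = 197 kPa, so the stress path crosses the preconsolidation pressure — recompression up to σ'_p, then virgin compression beyond:
S_c = H/(1+e₀)·[C_r·log₁₀(σ'_p/σ'_0) + C_c·log₁₀(σ'_f/σ'_p)]
    = 5.9/1.62 × [0.054×log₁₀(197/152) + 0.18×log₁₀(246.4/197)]
    = 3.642 × [0.0060816 + 0.017491] = 0.08585 m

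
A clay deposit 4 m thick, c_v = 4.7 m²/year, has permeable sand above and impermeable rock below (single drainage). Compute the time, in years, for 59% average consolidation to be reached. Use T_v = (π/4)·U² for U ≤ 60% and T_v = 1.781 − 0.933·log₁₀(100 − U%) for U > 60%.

t ≈ 0.931 years

Drainage path length: H_d = H = 4 m (single drainage).
U ≤ 60%: T_v = (π/4)·U² = (π/4)×0.59² = 0.2734.
t = T_v·H_d²/c_v = 0.2734×4²/4.7 = 0.9307 years.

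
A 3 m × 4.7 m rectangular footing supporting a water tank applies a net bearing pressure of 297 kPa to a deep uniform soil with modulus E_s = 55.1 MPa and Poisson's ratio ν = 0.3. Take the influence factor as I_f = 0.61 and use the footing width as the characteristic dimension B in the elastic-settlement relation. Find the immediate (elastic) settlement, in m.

Immediate (elastic) settlement: S_e = q·B·(1−ν²)/E_s · I_f.
E_s = 55.1 MPa = 55100 kPa.
S_e = 297 × 3 × (1 − 0.3²) / 55100 × 0.61
    = 297 × 3 × 0.91 / 55100 × 0.61
    = 0.008976 m

S_e ≈ 0.00898 m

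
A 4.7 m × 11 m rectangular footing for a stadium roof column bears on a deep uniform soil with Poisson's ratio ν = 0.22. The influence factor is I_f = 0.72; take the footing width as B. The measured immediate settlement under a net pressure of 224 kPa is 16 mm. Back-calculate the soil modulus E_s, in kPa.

S_e = q·B·(1−ν²)/E_s · I_f  ⇒  E_s = q·B·(1−ν²)·I_f / S_e.
E_s = 224 × 4.7 × 0.9516 × 0.72 / 0.016 = 45080 kPa

E_s ≈ 45100 kPa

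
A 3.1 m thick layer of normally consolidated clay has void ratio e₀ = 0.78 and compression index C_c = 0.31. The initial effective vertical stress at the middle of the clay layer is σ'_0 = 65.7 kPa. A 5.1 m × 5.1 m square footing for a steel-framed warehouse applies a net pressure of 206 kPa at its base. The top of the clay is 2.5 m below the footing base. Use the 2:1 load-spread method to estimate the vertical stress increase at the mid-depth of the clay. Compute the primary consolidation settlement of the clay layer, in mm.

S_c ≈ 159 mm

Mid-depth of clay below the footing base: z = 2.5 + 3.1/2 = 4.05 m.
Stress increase at mid-clay by the 2:1 spreading method:
Δσ = qBL/((B+z)(L+z)) = 206×5.1×5.1/((5.1+4.05)(5.1+4.05)) = 63.998 kPa
Final effective stress: σ'_f = σ'_0 + Δσ = 65.7 + 63.998 = 129.7 kPa.
Normally consolidated clay, so the full stress increment lies on the virgin compression line:
S_c = C_c·H/(1+e₀)·log₁₀(σ'_f/σ'_0) = 0.31×3.1/(1+0.78)×log₁₀(129.7/65.7)
    = 0.53989 × 0.29537 = 0.1595 m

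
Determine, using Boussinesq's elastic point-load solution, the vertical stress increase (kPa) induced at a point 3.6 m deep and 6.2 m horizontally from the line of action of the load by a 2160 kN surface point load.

Δσ_z ≈ 2.54 kPa

Boussinesq vertical stress below a point load on an elastic half-space:
Δσ_z = 3P/(2πz²) · [1 + (r/z)²]^(−5/2)
r/z = 6.2/3.6 = 1.7222; [1+(r/z)²]^(−5/2) = 0.031923.
Δσ_z = 3×2160/(2π×3.6²) × 0.031923 = 79.577 × 0.031923 = 2.54 kPa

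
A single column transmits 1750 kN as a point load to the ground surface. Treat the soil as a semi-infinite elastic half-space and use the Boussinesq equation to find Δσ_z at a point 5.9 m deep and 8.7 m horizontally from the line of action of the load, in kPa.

Boussinesq vertical stress below a point load on an elastic half-space:
Δσ_z = 3P/(2πz²) · [1 + (r/z)²]^(−5/2)
r/z = 8.7/5.9 = 1.4746; [1+(r/z)²]^(−5/2) = 0.0557.
Δσ_z = 3×1750/(2π×5.9²) × 0.0557 = 24.004 × 0.0557 = 1.337 kPa

Δσ_z ≈ 1.34 kPa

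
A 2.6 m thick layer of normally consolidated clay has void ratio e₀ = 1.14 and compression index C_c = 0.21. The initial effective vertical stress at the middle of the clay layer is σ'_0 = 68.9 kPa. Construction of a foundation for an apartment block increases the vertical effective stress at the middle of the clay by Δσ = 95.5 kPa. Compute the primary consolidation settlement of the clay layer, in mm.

Final effective stress: σ'_f = σ'_0 + Δσ = 68.9 + 95.5 = 164.4 kPa.
Normally consolidated clay, so the full stress increment lies on the virgin compression line:
S_c = C_c·H/(1+e₀)·log₁₀(σ'_f/σ'_0) = 0.21×2.6/(1+1.14)×log₁₀(164.4/68.9)
    = 0.25514 × 0.37768 = 0.09636 m

S_c ≈ 96.4 mm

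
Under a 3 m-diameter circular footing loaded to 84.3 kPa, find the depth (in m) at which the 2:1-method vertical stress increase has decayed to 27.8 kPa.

z ≈ 2.22 m

2:1 spreading — at depth z the loaded area has grown by z in each plan dimension:
qD²/(D+z)² = Δσ_z ⇒ z = D(√(q/Δσ_z) − 1) = 3×(√(84.3/27.8) − 1) = 2.224 m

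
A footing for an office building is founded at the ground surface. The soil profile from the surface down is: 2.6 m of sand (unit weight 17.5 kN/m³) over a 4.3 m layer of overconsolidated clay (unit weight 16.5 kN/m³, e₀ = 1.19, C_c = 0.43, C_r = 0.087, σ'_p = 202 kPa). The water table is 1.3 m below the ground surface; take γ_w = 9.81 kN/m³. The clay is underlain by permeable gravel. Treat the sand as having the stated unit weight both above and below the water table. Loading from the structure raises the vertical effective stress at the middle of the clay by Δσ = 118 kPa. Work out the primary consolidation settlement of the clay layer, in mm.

Mid-depth of clay below the ground surface: z = 2.6 + 4.3/2 = 4.75 m.
Total vertical stress at mid-clay: σ_v = 17.5×2.6 + 16.5×2.15 = 80.975 kPa.
Pore pressure: u = 9.81×(4.75 − 1.3) = 33.845 kPa.
Initial effective stress: σ'_0 = σ_v − u = 80.975 − 33.845 = 47.13 kPa.
Final effective stress: σ'_f = 47.13 + 118 = 165.13 kPa.
σ'_f = 165.13 ≤ σ'_p = 202 kPa, so the clay remains overconsolidated and only the recompression index applies:
S_c = C_r·H/(1+e₀)·log₁₀(σ'_f/σ'_0) = 0.087×4.3/2.19×log₁₀(165.13/47.13)
    = 0.17082 × 0.54453 = 0.09302 m

S_c ≈ 93 mm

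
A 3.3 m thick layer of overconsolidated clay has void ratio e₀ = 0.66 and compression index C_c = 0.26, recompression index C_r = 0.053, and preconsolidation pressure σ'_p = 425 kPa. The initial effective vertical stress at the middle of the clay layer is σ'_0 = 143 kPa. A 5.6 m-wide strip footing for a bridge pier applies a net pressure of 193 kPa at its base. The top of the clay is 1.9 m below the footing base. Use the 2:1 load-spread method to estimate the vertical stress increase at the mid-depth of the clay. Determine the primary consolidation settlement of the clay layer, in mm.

S_c ≈ 27.6 mm

Mid-depth of clay below the footing base: z = 1.9 + 3.3/2 = 3.55 m.
Stress increase at mid-clay by the 2:1 spreading method:
Δσ = qB/(B+z) = 193×5.6/(5.6+3.55) = 118.12 kPa
Final effective stress: σ'_f = 143 + 118.12 = 261.12 kPa.
σ'_f = 261.12 ≤ σ'_p = 425 kPa, so the clay remains overconsolidated and only the recompression index applies:
S_c = C_r·H/(1+e₀)·log₁₀(σ'_f/σ'_0) = 0.053×3.3/1.66×log₁₀(261.12/143)
    = 0.10536 × 0.2615 = 0.02755 m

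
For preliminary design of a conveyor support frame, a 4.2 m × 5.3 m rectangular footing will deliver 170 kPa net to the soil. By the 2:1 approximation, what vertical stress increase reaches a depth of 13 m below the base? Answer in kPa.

Δσ_z ≈ 12 kPa

By the 2:1 method the load spreads at 1 horizontal : 2 vertical, so at depth z the loaded area has grown by z in each plan dimension:
Δσ = qBL/((B+z)(L+z)) = 170×4.2×5.3/((4.2+13)(5.3+13)) = 12.022 kPa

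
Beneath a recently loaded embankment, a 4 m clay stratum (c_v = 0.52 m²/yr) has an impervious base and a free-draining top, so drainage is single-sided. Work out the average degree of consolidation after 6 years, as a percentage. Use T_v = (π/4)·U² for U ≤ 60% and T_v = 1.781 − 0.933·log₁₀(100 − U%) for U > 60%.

U ≈ 49.8 %

Drainage path length: H_d = H = 4 m (single drainage).
T_v = c_v·t/H_d² = 0.52×6/4² = 0.195.
T_v = 0.195 corresponds to the U ≤ 60% branch:
U = √(4T_v/π) = 0.4983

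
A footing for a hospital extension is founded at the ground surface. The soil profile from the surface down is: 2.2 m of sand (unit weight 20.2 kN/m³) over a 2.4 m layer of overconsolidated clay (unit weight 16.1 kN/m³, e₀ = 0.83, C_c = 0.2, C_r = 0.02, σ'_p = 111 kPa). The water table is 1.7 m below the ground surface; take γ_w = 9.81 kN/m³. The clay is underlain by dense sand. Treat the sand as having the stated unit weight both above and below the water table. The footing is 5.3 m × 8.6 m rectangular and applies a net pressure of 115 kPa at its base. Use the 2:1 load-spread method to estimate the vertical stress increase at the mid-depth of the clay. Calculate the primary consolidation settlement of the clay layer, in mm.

S_c ≈ 8.27 mm

Mid-depth of clay below the ground surface: z = 2.2 + 2.4/2 = 3.4 m.
Total vertical stress at mid-clay: σ_v = 20.2×2.2 + 16.1×1.2 = 63.76 kPa.
Pore pressure: u = 9.81×(3.4 − 1.7) = 16.677 kPa.
Initial effective stress: σ'_0 = σ_v − u = 63.76 − 16.677 = 47.083 kPa.
Stress increase at mid-clay by the 2:1 spreading method:
Δσ = qBL/((B+z)(L+z)) = 115×5.3×8.6/((5.3+3.4)(8.6+3.4)) = 50.208 kPa
Final effective stress: σ'_f = 47.083 + 50.208 = 97.291 kPa.
σ'_f = 97.291 ≤ σ'_p = 111 kPa, so the clay remains overconsolidated and only the recompression index applies:
S_c = C_r·H/(1+e₀)·log₁₀(σ'_f/σ'_0) = 0.02×2.4/1.83×log₁₀(97.291/47.083)
    = 0.02623 × 0.31521 = 0.008268 m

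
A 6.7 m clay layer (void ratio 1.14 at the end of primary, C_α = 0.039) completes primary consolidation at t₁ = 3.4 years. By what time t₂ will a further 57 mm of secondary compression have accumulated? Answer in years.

t₂ ≈ 9.96 years

S_s = C_α·H/(1+e_p)·log₁₀(t₂/t₁) ⇒ log₁₀(t₂/t₁) = S_s·(1+e_p)/(C_α·H).
log₁₀(t₂/t₁) = 0.057 × (1+1.14) / (0.039×6.7) = 0.4668
t₂ = t₁ × 10^0.4668 = 3.4 × 2.93 = 9.961 years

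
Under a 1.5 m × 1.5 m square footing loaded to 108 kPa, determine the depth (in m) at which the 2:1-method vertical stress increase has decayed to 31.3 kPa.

z ≈ 1.29 m

2:1 spreading — at depth z the loaded area has grown by z in each plan dimension:
qB²/(B+z)² = Δσ_z ⇒ z = B(√(q/Δσ_z) − 1) = 1.5×(√(108/31.3) − 1) = 1.286 m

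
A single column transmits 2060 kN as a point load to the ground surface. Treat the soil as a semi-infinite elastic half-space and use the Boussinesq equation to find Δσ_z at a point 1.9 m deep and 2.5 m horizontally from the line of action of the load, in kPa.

Boussinesq vertical stress below a point load on an elastic half-space:
Δσ_z = 3P/(2πz²) · [1 + (r/z)²]^(−5/2)
r/z = 2.5/1.9 = 1.3158; [1+(r/z)²]^(−5/2) = 0.08111.
Δσ_z = 3×2060/(2π×1.9²) × 0.08111 = 272.46 × 0.08111 = 22.1 kPa

Δσ_z ≈ 22.1 kPa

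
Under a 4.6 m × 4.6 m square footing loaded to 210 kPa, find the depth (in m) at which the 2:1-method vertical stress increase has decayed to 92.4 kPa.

z ≈ 2.33 m

2:1 spreading — at depth z the loaded area has grown by z in each plan dimension:
qB²/(B+z)² = Δσ_z ⇒ z = B(√(q/Δσ_z) − 1) = 4.6×(√(210/92.4) − 1) = 2.335 m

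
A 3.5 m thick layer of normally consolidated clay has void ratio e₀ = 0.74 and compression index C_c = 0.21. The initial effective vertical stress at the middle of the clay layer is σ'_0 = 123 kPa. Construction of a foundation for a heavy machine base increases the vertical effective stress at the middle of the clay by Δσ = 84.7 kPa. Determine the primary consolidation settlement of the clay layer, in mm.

S_c ≈ 96.1 mm

Final effective stress: σ'_f = σ'_0 + Δσ = 123 + 84.7 = 207.7 kPa.
Normally consolidated clay, so the full stress increment lies on the virgin compression line:
S_c = C_c·H/(1+e₀)·log₁₀(σ'_f/σ'_0) = 0.21×3.5/(1+0.74)×log₁₀(207.7/123)
    = 0.42241 × 0.22753 = 0.09611 m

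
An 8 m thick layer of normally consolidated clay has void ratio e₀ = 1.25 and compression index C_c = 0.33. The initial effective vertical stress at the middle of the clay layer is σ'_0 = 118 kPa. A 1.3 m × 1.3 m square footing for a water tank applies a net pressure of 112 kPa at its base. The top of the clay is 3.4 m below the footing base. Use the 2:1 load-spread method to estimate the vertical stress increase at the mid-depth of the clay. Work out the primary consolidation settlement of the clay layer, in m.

Mid-depth of clay below the footing base: z = 3.4 + 8/2 = 7.4 m.
Stress increase at mid-clay by the 2:1 spreading method:
Δσ = qBL/((B+z)(L+z)) = 112×1.3×1.3/((1.3+7.4)(1.3+7.4)) = 2.5007 kPa
Final effective stress: σ'_f = σ'_0 + Δσ = 118 + 2.5007 = 120.5 kPa.
Normally consolidated clay, so the full stress increment lies on the virgin compression line:
S_c = C_c·H/(1+e₀)·log₁₀(σ'_f/σ'_0) = 0.33×8/(1+1.25)×log₁₀(120.5/118)
    = 1.1733 × 0.009105 = 0.01068 m

S_c ≈ 0.0107 m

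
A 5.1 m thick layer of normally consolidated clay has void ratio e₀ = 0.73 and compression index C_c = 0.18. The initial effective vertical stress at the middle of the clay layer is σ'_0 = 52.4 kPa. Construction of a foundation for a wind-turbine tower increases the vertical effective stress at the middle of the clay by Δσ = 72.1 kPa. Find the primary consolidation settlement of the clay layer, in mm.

S_c ≈ 199 mm

Final effective stress: σ'_f = σ'_0 + Δσ = 52.4 + 72.1 = 124.5 kPa.
Normally consolidated clay, so the full stress increment lies on the virgin compression line:
S_c = C_c·H/(1+e₀)·log₁₀(σ'_f/σ'_0) = 0.18×5.1/(1+0.73)×log₁₀(124.5/52.4)
    = 0.53064 × 0.37584 = 0.1994 m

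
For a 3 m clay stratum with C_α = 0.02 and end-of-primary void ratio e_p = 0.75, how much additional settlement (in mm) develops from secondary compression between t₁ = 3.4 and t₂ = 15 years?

Secondary compression: S_s = C_α·H/(1+e_p)·log₁₀(t₂/t₁)
S_s = 0.02×3/(1+0.75)×log₁₀(15/3.4)
    = 0.03429 × 0.6446 = 0.0221 m

S_s ≈ 22.1 mm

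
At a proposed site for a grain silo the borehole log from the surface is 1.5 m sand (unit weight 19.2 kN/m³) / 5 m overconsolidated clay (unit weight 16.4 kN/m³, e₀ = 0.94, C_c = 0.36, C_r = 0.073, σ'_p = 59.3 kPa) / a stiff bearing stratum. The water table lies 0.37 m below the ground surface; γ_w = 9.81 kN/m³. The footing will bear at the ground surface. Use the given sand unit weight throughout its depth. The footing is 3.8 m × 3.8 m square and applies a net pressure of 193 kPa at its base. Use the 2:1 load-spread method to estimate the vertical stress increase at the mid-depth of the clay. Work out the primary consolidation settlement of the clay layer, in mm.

S_c ≈ 166 mm

Mid-depth of clay below the ground surface: z = 1.5 + 5/2 = 4 m.
Total vertical stress at mid-clay: σ_v = 19.2×1.5 + 16.4×2.5 = 69.8 kPa.
Pore pressure: u = 9.81×(4 − 0.37) = 35.61 kPa.
Initial effective stress: σ'_0 = σ_v − u = 69.8 − 35.61 = 34.19 kPa.
Stress increase at mid-clay by the 2:1 spreading method:
Δσ = qBL/((B+z)(L+z)) = 193×3.8×3.8/((3.8+4)(3.8+4)) = 45.807 kPa
Final effective stress: σ'_f = 34.19 + 45.807 = 79.997 kPa.
σ'_f = 79.997 > σ'_p = 59.3 kPa, so the stress path crosses the preconsolidation pressure — recompression up to σ'_p, then virgin compression beyond:
S_c = H/(1+e₀)·[C_r·log₁₀(σ'_p/σ'_0) + C_c·log₁₀(σ'_f/σ'_p)]
    = 5/1.94 × [0.073×log₁₀(59.3/34.19) + 0.36×log₁₀(79.997/59.3)]
    = 2.5773 × [0.017458 + 0.046807] = 0.1656 m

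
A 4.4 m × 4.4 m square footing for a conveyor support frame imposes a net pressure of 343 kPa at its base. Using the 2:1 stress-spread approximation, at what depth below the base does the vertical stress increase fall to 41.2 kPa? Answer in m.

2:1 spreading — at depth z the loaded area has grown by z in each plan dimension:
qB²/(B+z)² = Δσ_z ⇒ z = B(√(q/Δσ_z) − 1) = 4.4×(√(343/41.2) − 1) = 8.296 m

z ≈ 8.3 m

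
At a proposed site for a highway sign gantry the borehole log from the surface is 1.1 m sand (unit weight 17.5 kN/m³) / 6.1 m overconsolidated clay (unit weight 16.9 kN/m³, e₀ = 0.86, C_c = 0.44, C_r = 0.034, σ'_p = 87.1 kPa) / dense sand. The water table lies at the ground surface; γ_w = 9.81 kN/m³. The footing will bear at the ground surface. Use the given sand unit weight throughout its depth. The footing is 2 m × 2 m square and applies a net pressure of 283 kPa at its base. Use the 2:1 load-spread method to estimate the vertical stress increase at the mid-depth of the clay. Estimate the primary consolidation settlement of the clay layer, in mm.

Mid-depth of clay below the ground surface: z = 1.1 + 6.1/2 = 4.15 m.
Total vertical stress at mid-clay: σ_v = 17.5×1.1 + 16.9×3.05 = 70.795 kPa.
Pore pressure: u = 9.81×(4.15 − 0) = 40.712 kPa.
Initial effective stress: σ'_0 = σ_v − u = 70.795 − 40.712 = 30.083 kPa.
Stress increase at mid-clay by the 2:1 spreading method:
Δσ = qBL/((B+z)(L+z)) = 283×2×2/((2+4.15)(2+4.15)) = 29.929 kPa
Final effective stress: σ'_f = 30.083 + 29.929 = 60.012 kPa.
σ'_f = 60.012 ≤ σ'_p = 87.1 kPa, so the clay remains overconsolidated and only the recompression index applies:
S_c = C_r·H/(1+e₀)·log₁₀(σ'_f/σ'_0) = 0.034×6.1/1.86×log₁₀(60.012/30.083)
    = 0.11151 × 0.29992 = 0.03344 m

S_c ≈ 33.4 mm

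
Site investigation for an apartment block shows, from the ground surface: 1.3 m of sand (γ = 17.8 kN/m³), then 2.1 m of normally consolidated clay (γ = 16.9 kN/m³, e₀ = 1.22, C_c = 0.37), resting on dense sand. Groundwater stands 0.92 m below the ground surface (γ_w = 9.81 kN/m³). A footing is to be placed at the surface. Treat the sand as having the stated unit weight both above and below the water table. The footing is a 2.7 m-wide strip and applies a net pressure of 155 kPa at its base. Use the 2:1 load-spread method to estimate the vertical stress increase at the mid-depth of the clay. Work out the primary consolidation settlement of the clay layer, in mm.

Mid-depth of clay below the ground surface: z = 1.3 + 2.1/2 = 2.35 m.
Total vertical stress at mid-clay: σ_v = 17.8×1.3 + 16.9×1.05 = 40.885 kPa.
Pore pressure: u = 9.81×(2.35 − 0.92) = 14.028 kPa.
Initial effective stress: σ'_0 = σ_v − u = 40.885 − 14.028 = 26.857 kPa.
Stress increase at mid-clay by the 2:1 spreading method:
Δσ = qB/(B+z) = 155×2.7/(2.7+2.35) = 82.871 kPa
Final effective stress: σ'_f = σ'_0 + Δσ = 26.857 + 82.871 = 109.73 kPa.
Normally consolidated clay, so the full stress increment lies on the virgin compression line:
S_c = C_c·H/(1+e₀)·log₁₀(σ'_f/σ'_0) = 0.37×2.1/(1+1.22)×log₁₀(109.73/26.857)
    = 0.35 × 0.61127 = 0.2139 m

S_c ≈ 214 mm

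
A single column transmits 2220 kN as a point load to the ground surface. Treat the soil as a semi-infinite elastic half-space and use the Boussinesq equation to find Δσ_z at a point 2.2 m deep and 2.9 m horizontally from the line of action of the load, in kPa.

Boussinesq vertical stress below a point load on an elastic half-space:
Δσ_z = 3P/(2πz²) · [1 + (r/z)²]^(−5/2)
r/z = 2.9/2.2 = 1.3182; [1+(r/z)²]^(−5/2) = 0.080644.
Δσ_z = 3×2220/(2π×2.2²) × 0.080644 = 219 × 0.080644 = 17.66 kPa

Δσ_z ≈ 17.7 kPa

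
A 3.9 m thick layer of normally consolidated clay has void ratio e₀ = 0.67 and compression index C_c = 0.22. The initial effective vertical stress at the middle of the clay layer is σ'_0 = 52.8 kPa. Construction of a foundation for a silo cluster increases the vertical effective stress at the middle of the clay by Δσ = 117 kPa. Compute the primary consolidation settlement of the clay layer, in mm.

S_c ≈ 261 mm

Final effective stress: σ'_f = σ'_0 + Δσ = 52.8 + 117 = 169.8 kPa.
Normally consolidated clay, so the full stress increment lies on the virgin compression line:
S_c = C_c·H/(1+e₀)·log₁₀(σ'_f/σ'_0) = 0.22×3.9/(1+0.67)×log₁₀(169.8/52.8)
    = 0.51377 × 0.5073 = 0.2606 m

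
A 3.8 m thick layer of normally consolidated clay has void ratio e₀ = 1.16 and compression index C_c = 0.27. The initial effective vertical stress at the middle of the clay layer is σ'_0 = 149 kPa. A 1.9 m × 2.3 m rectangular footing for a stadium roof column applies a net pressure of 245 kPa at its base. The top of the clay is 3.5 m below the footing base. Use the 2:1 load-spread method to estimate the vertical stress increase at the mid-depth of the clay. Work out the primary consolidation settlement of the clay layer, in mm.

Mid-depth of clay below the footing base: z = 3.5 + 3.8/2 = 5.4 m.
Stress increase at mid-clay by the 2:1 spreading method:
Δσ = qBL/((B+z)(L+z)) = 245×1.9×2.3/((1.9+5.4)(2.3+5.4)) = 19.047 kPa
Final effective stress: σ'_f = σ'_0 + Δσ = 149 + 19.047 = 168.05 kPa.
Normally consolidated clay, so the full stress increment lies on the virgin compression line:
S_c = C_c·H/(1+e₀)·log₁₀(σ'_f/σ'_0) = 0.27×3.8/(1+1.16)×log₁₀(168.05/149)
    = 0.475 × 0.052252 = 0.02482 m

S_c ≈ 24.8 mm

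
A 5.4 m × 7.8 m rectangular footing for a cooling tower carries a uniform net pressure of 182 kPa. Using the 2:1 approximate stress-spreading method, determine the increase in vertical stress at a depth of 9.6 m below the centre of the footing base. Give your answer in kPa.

Δσ_z ≈ 29.4 kPa

By the 2:1 method the load spreads at 1 horizontal : 2 vertical, so at depth z the loaded area has grown by z in each plan dimension:
Δσ = qBL/((B+z)(L+z)) = 182×5.4×7.8/((5.4+9.6)(7.8+9.6)) = 29.371 kPa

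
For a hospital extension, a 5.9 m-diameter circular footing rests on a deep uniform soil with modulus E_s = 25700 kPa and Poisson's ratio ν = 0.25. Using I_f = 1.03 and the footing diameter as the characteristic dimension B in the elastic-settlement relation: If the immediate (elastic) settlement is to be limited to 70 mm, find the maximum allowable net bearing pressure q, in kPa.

q ≈ 316 kPa

S_e = q·B·(1−ν²)/E_s · I_f  ⇒  q = S_e·E_s / (B·(1−ν²)·I_f).
q = 0.07 × 25700 / (5.9 × 0.9375 × 1.03) = 315.8 kPa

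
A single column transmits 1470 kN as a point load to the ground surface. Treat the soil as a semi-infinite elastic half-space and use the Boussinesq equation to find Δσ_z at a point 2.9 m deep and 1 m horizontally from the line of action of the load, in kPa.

Boussinesq vertical stress below a point load on an elastic half-space:
Δσ_z = 3P/(2πz²) · [1 + (r/z)²]^(−5/2)
r/z = 1/2.9 = 0.34483; [1+(r/z)²]^(−5/2) = 0.75512.
Δσ_z = 3×1470/(2π×2.9²) × 0.75512 = 83.457 × 0.75512 = 63.02 kPa

Δσ_z ≈ 63 kPa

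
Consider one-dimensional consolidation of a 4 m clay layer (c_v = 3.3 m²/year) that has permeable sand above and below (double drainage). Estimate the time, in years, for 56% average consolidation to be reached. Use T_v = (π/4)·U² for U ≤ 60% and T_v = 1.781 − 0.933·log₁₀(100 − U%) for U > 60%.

t ≈ 0.299 years

Drainage path length: H_d = H/2 = 2 m (double drainage).
U ≤ 60%: T_v = (π/4)·U² = (π/4)×0.56² = 0.2463.
t = T_v·H_d²/c_v = 0.2463×2²/3.3 = 0.2985 years.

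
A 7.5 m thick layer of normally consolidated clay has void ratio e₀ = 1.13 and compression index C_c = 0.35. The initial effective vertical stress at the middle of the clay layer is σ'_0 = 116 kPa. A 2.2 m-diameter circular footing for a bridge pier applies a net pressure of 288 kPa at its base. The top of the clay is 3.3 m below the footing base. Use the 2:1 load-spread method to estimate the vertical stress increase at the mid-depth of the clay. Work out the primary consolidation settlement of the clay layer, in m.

Mid-depth of clay below the footing base: z = 3.3 + 7.5/2 = 7.05 m.
Stress increase at mid-clay by the 2:1 spreading method:
Δσ ≈ qD²/(D+z)² = 288×2.2²/(2.2+7.05)² = 16.291 kPa
Final effective stress: σ'_f = σ'_0 + Δσ = 116 + 16.291 = 132.29 kPa.
Normally consolidated clay, so the full stress increment lies on the virgin compression line:
S_c = C_c·H/(1+e₀)·log₁₀(σ'_f/σ'_0) = 0.35×7.5/(1+1.13)×log₁₀(132.29/116)
    = 1.2324 × 0.057069 = 0.07033 m

S_c ≈ 0.0703 m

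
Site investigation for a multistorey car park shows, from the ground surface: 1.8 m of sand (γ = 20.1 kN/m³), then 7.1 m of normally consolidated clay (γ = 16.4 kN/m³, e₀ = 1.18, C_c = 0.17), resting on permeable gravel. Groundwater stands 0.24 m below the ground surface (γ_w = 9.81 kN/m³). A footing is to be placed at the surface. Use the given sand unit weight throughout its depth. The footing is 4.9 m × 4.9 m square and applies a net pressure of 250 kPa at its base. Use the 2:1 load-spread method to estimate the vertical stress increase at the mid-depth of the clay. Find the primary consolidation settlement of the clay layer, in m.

Mid-depth of clay below the ground surface: z = 1.8 + 7.1/2 = 5.35 m.
Total vertical stress at mid-clay: σ_v = 20.1×1.8 + 16.4×3.55 = 94.4 kPa.
Pore pressure: u = 9.81×(5.35 − 0.24) = 50.129 kPa.
Initial effective stress: σ'_0 = σ_v − u = 94.4 − 50.129 = 44.271 kPa.
Stress increase at mid-clay by the 2:1 spreading method:
Δσ = qBL/((B+z)(L+z)) = 250×4.9×4.9/((4.9+5.35)(4.9+5.35)) = 57.133 kPa
Final effective stress: σ'_f = σ'_0 + Δσ = 44.271 + 57.133 = 101.4 kPa.
Normally consolidated clay, so the full stress increment lies on the virgin compression line:
S_c = C_c·H/(1+e₀)·log₁₀(σ'_f/σ'_0) = 0.17×7.1/(1+1.18)×log₁₀(101.4/44.271)
    = 0.55367 × 0.35992 = 0.1993 m

S_c ≈ 0.199 m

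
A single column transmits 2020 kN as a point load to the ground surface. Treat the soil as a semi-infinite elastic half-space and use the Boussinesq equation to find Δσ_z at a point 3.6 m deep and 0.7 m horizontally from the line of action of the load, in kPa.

Boussinesq vertical stress below a point load on an elastic half-space:
Δσ_z = 3P/(2πz²) · [1 + (r/z)²]^(−5/2)
r/z = 0.7/3.6 = 0.19444; [1+(r/z)²]^(−5/2) = 0.9114.
Δσ_z = 3×2020/(2π×3.6²) × 0.9114 = 74.42 × 0.9114 = 67.83 kPa

Δσ_z ≈ 67.8 kPa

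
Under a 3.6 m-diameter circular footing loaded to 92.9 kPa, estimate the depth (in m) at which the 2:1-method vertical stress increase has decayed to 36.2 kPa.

z ≈ 2.17 m

2:1 spreading — at depth z the loaded area has grown by z in each plan dimension:
qD²/(D+z)² = Δσ_z ⇒ z = D(√(q/Δσ_z) − 1) = 3.6×(√(92.9/36.2) − 1) = 2.167 m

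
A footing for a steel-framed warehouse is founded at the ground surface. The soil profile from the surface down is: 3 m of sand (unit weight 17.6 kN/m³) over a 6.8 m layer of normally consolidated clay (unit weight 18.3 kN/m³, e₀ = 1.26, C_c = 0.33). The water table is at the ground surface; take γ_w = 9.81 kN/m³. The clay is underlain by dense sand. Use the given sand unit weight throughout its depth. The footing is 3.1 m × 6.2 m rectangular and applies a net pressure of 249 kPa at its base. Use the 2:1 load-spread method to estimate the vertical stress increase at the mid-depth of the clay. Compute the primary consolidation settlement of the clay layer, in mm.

S_c ≈ 245 mm

Mid-depth of clay below the ground surface: z = 3 + 6.8/2 = 6.4 m.
Total vertical stress at mid-clay: σ_v = 17.6×3 + 18.3×3.4 = 115.02 kPa.
Pore pressure: u = 9.81×(6.4 − 0) = 62.784 kPa.
Initial effective stress: σ'_0 = σ_v − u = 115.02 − 62.784 = 52.236 kPa.
Stress increase at mid-clay by the 2:1 spreading method:
Δσ = qBL/((B+z)(L+z)) = 249×3.1×6.2/((3.1+6.4)(6.2+6.4)) = 39.981 kPa
Final effective stress: σ'_f = σ'_0 + Δσ = 52.236 + 39.981 = 92.217 kPa.
Normally consolidated clay, so the full stress increment lies on the virgin compression line:
S_c = C_c·H/(1+e₀)·log₁₀(σ'_f/σ'_0) = 0.33×6.8/(1+1.26)×log₁₀(92.217/52.236)
    = 0.99292 × 0.24684 = 0.2451 m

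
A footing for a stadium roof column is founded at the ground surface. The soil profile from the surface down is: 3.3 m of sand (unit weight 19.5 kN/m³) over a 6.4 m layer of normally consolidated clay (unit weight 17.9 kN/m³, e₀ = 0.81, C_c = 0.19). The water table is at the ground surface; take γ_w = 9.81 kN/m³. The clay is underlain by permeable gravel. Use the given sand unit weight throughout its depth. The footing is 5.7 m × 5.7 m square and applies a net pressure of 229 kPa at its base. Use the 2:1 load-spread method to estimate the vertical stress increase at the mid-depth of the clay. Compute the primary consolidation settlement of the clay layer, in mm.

Mid-depth of clay below the ground surface: z = 3.3 + 6.4/2 = 6.5 m.
Total vertical stress at mid-clay: σ_v = 19.5×3.3 + 17.9×3.2 = 121.63 kPa.
Pore pressure: u = 9.81×(6.5 − 0) = 63.765 kPa.
Initial effective stress: σ'_0 = σ_v − u = 121.63 − 63.765 = 57.865 kPa.
Stress increase at mid-clay by the 2:1 spreading method:
Δσ = qBL/((B+z)(L+z)) = 229×5.7×5.7/((5.7+6.5)(5.7+6.5)) = 49.988 kPa
Final effective stress: σ'_f = σ'_0 + Δσ = 57.865 + 49.988 = 107.85 kPa.
Normally consolidated clay, so the full stress increment lies on the virgin compression line:
S_c = C_c·H/(1+e₀)·log₁₀(σ'_f/σ'_0) = 0.19×6.4/(1+0.81)×log₁₀(107.85/57.865)
    = 0.67182 × 0.2704 = 0.1817 m

S_c ≈ 182 mm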